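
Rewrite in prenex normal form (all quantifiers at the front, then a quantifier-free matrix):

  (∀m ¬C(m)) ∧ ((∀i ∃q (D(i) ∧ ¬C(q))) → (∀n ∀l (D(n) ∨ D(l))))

∀m ∃i ∀q ∀n ∀l (¬C(m) ∧ (¬D(i) ∨ C(q) ∨ D(n) ∨ D(l)))

First replace A → B with ¬A ∨ B.
  (∀m ¬C(m)) ∧ (¬(∀i ∃q (D(i) ∧ ¬C(q))) ∨ (∀n ∀l (D(n) ∨ D(l))))
Push ¬ through the quantifiers and connectives to reach negation normal form:
  (∀m ¬C(m)) ∧ ((∃i ∀q (¬D(i) ∨ C(q))) ∨ (∀n ∀l (D(n) ∨ D(l))))
All bound variables are already distinct, so no renaming is needed.
Finally move all quantifiers to the prefix:
  ∀m ∃i ∀q ∀n ∀l (¬C(m) ∧ (¬D(i) ∨ C(q) ∨ D(n) ∨ D(l)))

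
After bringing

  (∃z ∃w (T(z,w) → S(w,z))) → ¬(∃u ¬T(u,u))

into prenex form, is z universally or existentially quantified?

universal

Eliminate → and ↔ using ¬ and ∨.
  ¬(∃z ∃w (¬T(z,w) ∨ S(w,z))) ∨ ¬(∃u ¬T(u,u))
Move each ¬ inward, flipping quantifiers it crosses:
  (∀z ∀w (T(z,w) ∧ ¬S(w,z))) ∨ (∀u T(u,u))
All bound variables are already distinct, so no renaming is needed.
Extract every quantifier outward, since the variables are now distinct and don't occur free across branches:
  ∀z ∀w ∀u (T(z,w) ∧ ¬S(w,z) ∨ T(u,u))
The quantifier ∃z sits under an odd number of negations (counting the antecedent side of each →), so it flips to ∀z.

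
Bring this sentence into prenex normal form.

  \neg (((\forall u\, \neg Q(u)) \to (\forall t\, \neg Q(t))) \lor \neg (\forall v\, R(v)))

\forall u\, \exists t\, \forall v\, (\neg Q(u) \land Q(t) \land R(v))

First replace A → B with ¬A ∨ B.
  \neg (\neg (\forall u\, \neg Q(u)) \lor (\forall t\, \neg Q(t)) \lor \neg (\forall v\, R(v)))
Move each ¬ inward, flipping quantifiers it crosses:
  (\forall u\, \neg Q(u)) \land (\exists t\, Q(t)) \land (\forall v\, R(v))
Pull the quantifiers to the front (each side's bound variable is not free in the other side):
  \forall u\, \exists t\, \forall v\, (\neg Q(u) \land Q(t) \land R(v))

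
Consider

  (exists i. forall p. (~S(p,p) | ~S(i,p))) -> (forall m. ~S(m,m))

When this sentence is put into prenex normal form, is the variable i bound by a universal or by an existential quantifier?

universal

Rewrite implications/biconditionals: A → B as ¬A ∨ B.
  ~(exists i. forall p. (~S(p,p) | ~S(i,p))) | (forall m. ~S(m,m))
Drive negations inward (¬∀x A ≡ ∃x ¬A, ¬∃x A ≡ ∀x ¬A, De Morgan for ∧/∨):
  (forall i. exists p. (S(p,p) & S(i,p))) | (forall m. ~S(m,m))
All bound variables are already distinct, so no renaming is needed.
Pull the quantifiers to the front (each side's bound variable is not free in the other side):
  forall i. exists p. forall m. (S(p,p) & S(i,p) | ~S(m,m))
The quantifier exists i sits under an odd number of negations (counting the antecedent side of each →), so it flips to forall i.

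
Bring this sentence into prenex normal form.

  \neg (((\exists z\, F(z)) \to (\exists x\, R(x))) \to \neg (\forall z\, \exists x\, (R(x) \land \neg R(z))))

First replace A → B with ¬A ∨ B.
  \neg (\neg (\neg (\exists z\, F(z)) \lor (\exists x\, R(x))) \lor \neg (\forall z\, \exists x\, (R(x) \land \neg R(z))))
Move each ¬ inward, flipping quantifiers it crosses:
  ((\forall z\, \neg F(z)) \lor (\exists x\, R(x))) \land (\forall z\, \exists x\, (R(x) \land \neg R(z)))
Rename bound variables to avoid capture: z↦a, x↦y.
  ((\forall z\, \neg F(z)) \lor (\exists x\, R(x))) \land (\forall a\, \exists y\, (R(y) \land \neg R(a)))
Finally move all quantifiers to the prefix:
  \forall z\, \exists x\, \forall a\, \exists y\, ((\neg F(z) \lor R(x)) \land R(y) \land \neg R(a))

\forall z\, \exists x\, \forall a\, \exists y\, ((\neg F(z) \lor R(x)) \land R(y) \land \neg R(a))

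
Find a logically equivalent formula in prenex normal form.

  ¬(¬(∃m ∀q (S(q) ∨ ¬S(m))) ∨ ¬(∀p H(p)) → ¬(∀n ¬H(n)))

∀m ∃q ∃p ∀n ((¬S(q) ∧ S(m) ∨ ¬H(p)) ∧ ¬H(n))

First replace A → B with ¬A ∨ B.
  ¬(¬(¬(∃m ∀q (S(q) ∨ ¬S(m))) ∨ ¬(∀p H(p))) ∨ ¬(∀n ¬H(n)))
Move each ¬ inward, flipping quantifiers it crosses:
  ((∀m ∃q (¬S(q) ∧ S(m))) ∨ (∃p ¬H(p))) ∧ (∀n ¬H(n))
All bound variables are already distinct, so no renaming is needed.
Extract every quantifier outward, since the variables are now distinct and don't occur free across branches:
  ∀m ∃q ∃p ∀n ((¬S(q) ∧ S(m) ∨ ¬H(p)) ∧ ¬H(n))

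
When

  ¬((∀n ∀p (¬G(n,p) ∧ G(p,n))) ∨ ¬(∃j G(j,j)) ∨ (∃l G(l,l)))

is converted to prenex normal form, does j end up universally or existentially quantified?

existential

Move each ¬ inward, flipping quantifiers it crosses:
  (∃n ∃p (G(n,p) ∨ ¬G(p,n))) ∧ (∃j G(j,j)) ∧ (∀l ¬G(l,l))
All bound variables are already distinct, so no renaming is needed.
Pull the quantifiers to the front (each side's bound variable is not free in the other side):
  ∃n ∃p ∃j ∀l ((G(n,p) ∨ ¬G(p,n)) ∧ G(j,j) ∧ ¬G(l,l))
The quantifier ∃j sits under an even number of negations, so it remains existential.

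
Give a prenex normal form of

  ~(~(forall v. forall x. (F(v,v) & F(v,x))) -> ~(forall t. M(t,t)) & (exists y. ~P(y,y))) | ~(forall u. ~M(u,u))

exists v. exists x. forall t. forall y. exists u. ((~F(v,v) | ~F(v,x)) & (M(t,t) | P(y,y)) | M(u,u))

Rewrite implications/biconditionals: A → B as ¬A ∨ B.
  ~(~~(forall v. forall x. (F(v,v) & F(v,x))) | ~(forall t. M(t,t)) & (exists y. ~P(y,y))) | ~(forall u. ~M(u,u))
Drive negations inward (¬∀x A ≡ ∃x ¬A, ¬∃x A ≡ ∀x ¬A, De Morgan for ∧/∨):
  (exists v. exists x. (~F(v,v) | ~F(v,x))) & ((forall t. M(t,t)) | (forall y. P(y,y))) | (exists u. M(u,u))
Extract every quantifier outward, since the variables are now distinct and don't occur free across branches:
  exists v. exists x. forall t. forall y. exists u. ((~F(v,v) | ~F(v,x)) & (M(t,t) | P(y,y)) | M(u,u))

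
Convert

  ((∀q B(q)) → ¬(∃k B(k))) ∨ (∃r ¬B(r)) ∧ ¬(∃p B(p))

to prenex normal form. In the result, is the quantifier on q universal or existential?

existential

First replace A → B with ¬A ∨ B.
  ¬(∀q B(q)) ∨ ¬(∃k B(k)) ∨ (∃r ¬B(r)) ∧ ¬(∃p B(p))
Drive negations inward (¬∀x A ≡ ∃x ¬A, ¬∃x A ≡ ∀x ¬A, De Morgan for ∧/∨):
  (∃q ¬B(q)) ∨ (∀k ¬B(k)) ∨ (∃r ¬B(r)) ∧ (∀p ¬B(p))
All bound variables are already distinct, so no renaming is needed.
Finally move all quantifiers to the prefix:
  ∃q ∀k ∃r ∀p (¬B(q) ∨ ¬B(k) ∨ ¬B(r) ∧ ¬B(p))
The quantifier ∀q sits under an odd number of negations (counting the antecedent side of each →), so it flips to ∃q.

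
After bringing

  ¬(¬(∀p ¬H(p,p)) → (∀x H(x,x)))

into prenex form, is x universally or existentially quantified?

Eliminate → and ↔ using ¬ and ∨.
  ¬(¬¬(∀p ¬H(p,p)) ∨ (∀x H(x,x)))
Move each ¬ inward, flipping quantifiers it crosses:
  (∃p H(p,p)) ∧ (∃x ¬H(x,x))
All bound variables are already distinct, so no renaming is needed.
Pull the quantifiers to the front (each side's bound variable is not free in the other side):
  ∃p ∃x (H(p,p) ∧ ¬H(x,x))
The quantifier ∀x sits under an odd number of negations (counting the antecedent side of each →), so it flips to ∃x.

existential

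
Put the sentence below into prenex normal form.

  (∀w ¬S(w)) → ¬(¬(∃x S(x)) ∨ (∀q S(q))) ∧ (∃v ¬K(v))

Rewrite implications/biconditionals: A → B as ¬A ∨ B.
  ¬(∀w ¬S(w)) ∨ ¬(¬(∃x S(x)) ∨ (∀q S(q))) ∧ (∃v ¬K(v))
Move each ¬ inward, flipping quantifiers it crosses:
  (∃w S(w)) ∨ (∃x S(x)) ∧ (∃q ¬S(q)) ∧ (∃v ¬K(v))
Extract every quantifier outward, since the variables are now distinct and don't occur free across branches:
  ∃w ∃x ∃q ∃v (S(w) ∨ S(x) ∧ ¬S(q) ∧ ¬K(v))

∃w ∃x ∃q ∃v (S(w) ∨ S(x) ∧ ¬S(q) ∧ ¬K(v))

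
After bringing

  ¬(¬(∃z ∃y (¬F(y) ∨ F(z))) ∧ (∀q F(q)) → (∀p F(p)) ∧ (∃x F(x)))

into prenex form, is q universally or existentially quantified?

universal

Rewrite implications/biconditionals: A → B as ¬A ∨ B.
  ¬(¬(¬(∃z ∃y (¬F(y) ∨ F(z))) ∧ (∀q F(q))) ∨ (∀p F(p)) ∧ (∃x F(x)))
Move each ¬ inward, flipping quantifiers it crosses:
  (∀z ∀y (F(y) ∧ ¬F(z))) ∧ (∀q F(q)) ∧ ((∃p ¬F(p)) ∨ (∀x ¬F(x)))
All bound variables are already distinct, so no renaming is needed.
Extract every quantifier outward, since the variables are now distinct and don't occur free across branches:
  ∀z ∀y ∀q ∃p ∀x (F(y) ∧ ¬F(z) ∧ F(q) ∧ (¬F(p) ∨ ¬F(x)))
The quantifier ∀q sits under an even number of negations (counting the antecedent side of each →), so it remains universal.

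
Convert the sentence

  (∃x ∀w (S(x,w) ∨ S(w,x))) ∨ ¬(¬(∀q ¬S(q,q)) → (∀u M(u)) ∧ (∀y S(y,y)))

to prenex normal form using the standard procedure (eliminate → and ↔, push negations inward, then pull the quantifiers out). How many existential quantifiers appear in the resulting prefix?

Eliminate → and ↔ using ¬ and ∨.
  (∃x ∀w (S(x,w) ∨ S(w,x))) ∨ ¬(¬¬(∀q ¬S(q,q)) ∨ (∀u M(u)) ∧ (∀y S(y,y)))
Push ¬ through the quantifiers and connectives to reach negation normal form:
  (∃x ∀w (S(x,w) ∨ S(w,x))) ∨ (∃q S(q,q)) ∧ ((∃u ¬M(u)) ∨ (∃y ¬S(y,y)))
Finally move all quantifiers to the prefix:
  ∃x ∀w ∃q ∃u ∃y (S(x,w) ∨ S(w,x) ∨ S(q,q) ∧ (¬M(u) ∨ ¬S(y,y)))
The prefix is ∃x ∀w ∃q ∃u ∃y: 1 universal, 4 existential.

4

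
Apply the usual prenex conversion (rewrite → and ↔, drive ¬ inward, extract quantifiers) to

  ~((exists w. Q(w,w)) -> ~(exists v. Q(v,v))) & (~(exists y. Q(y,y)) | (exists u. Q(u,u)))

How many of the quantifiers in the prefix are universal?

1

Rewrite implications/biconditionals: A → B as ¬A ∨ B.
  ~(~(exists w. Q(w,w)) | ~(exists v. Q(v,v))) & (~(exists y. Q(y,y)) | (exists u. Q(u,u)))
Push ¬ through the quantifiers and connectives to reach negation normal form:
  (exists w. Q(w,w)) & (exists v. Q(v,v)) & ((forall y. ~Q(y,y)) | (exists u. Q(u,u)))
Finally move all quantifiers to the prefix:
  exists w. exists v. forall y. exists u. (Q(w,w) & Q(v,v) & (~Q(y,y) | Q(u,u)))
The prefix is exists w exists v forall y exists u: 1 universal, 3 existential.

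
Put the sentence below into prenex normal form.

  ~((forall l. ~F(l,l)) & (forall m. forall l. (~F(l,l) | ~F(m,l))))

Drive negations inward (¬∀x A ≡ ∃x ¬A, ¬∃x A ≡ ∀x ¬A, De Morgan for ∧/∨):
  (exists l. F(l,l)) | (exists m. exists l. (F(l,l) & F(m,l)))
Give each quantifier a distinct variable: l↦q.
  (exists l. F(l,l)) | (exists m. exists q. (F(q,q) & F(m,q)))
Pull the quantifiers to the front (each side's bound variable is not free in the other side):
  exists l. exists m. exists q. (F(l,l) | F(q,q) & F(m,q))

exists l. exists m. exists q. (F(l,l) | F(q,q) & F(m,q))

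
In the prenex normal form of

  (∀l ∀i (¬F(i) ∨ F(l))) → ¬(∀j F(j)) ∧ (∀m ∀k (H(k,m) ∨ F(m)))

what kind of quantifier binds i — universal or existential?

existential

First replace A → B with ¬A ∨ B.
  ¬(∀l ∀i (¬F(i) ∨ F(l))) ∨ ¬(∀j F(j)) ∧ (∀m ∀k (H(k,m) ∨ F(m)))
Move each ¬ inward, flipping quantifiers it crosses:
  (∃l ∃i (F(i) ∧ ¬F(l))) ∨ (∃j ¬F(j)) ∧ (∀m ∀k (H(k,m) ∨ F(m)))
Finally move all quantifiers to the prefix:
  ∃l ∃i ∃j ∀m ∀k (F(i) ∧ ¬F(l) ∨ ¬F(j) ∧ (H(k,m) ∨ F(m)))
The quantifier ∀i sits under an odd number of negations (counting the antecedent side of each →), so it flips to ∃i.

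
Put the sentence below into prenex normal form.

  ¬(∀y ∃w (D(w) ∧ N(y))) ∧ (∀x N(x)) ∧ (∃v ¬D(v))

∃y ∀w ∀x ∃v ((¬D(w) ∨ ¬N(y)) ∧ N(x) ∧ ¬D(v))

Push ¬ through the quantifiers and connectives to reach negation normal form:
  (∃y ∀w (¬D(w) ∨ ¬N(y))) ∧ (∀x N(x)) ∧ (∃v ¬D(v))
Pull the quantifiers to the front (each side's bound variable is not free in the other side):
  ∃y ∀w ∀x ∃v ((¬D(w) ∨ ¬N(y)) ∧ N(x) ∧ ¬D(v))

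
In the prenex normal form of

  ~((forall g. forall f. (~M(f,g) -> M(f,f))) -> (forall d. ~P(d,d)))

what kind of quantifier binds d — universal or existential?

First replace A → B with ¬A ∨ B.
  ~(~(forall g. forall f. (~~M(f,g) | M(f,f))) | (forall d. ~P(d,d)))
Drive negations inward (¬∀x A ≡ ∃x ¬A, ¬∃x A ≡ ∀x ¬A, De Morgan for ∧/∨):
  (forall g. forall f. (M(f,g) | M(f,f))) & (exists d. P(d,d))
Extract every quantifier outward, since the variables are now distinct and don't occur free across branches:
  forall g. forall f. exists d. ((M(f,g) | M(f,f)) & P(d,d))
The quantifier forall d sits under an odd number of negations (counting the antecedent side of each →), so it flips to exists d.

existential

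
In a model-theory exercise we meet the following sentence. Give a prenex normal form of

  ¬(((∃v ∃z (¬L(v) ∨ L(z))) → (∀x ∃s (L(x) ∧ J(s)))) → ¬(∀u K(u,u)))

∀v ∀z ∀x ∃s ∀u ((L(v) ∧ ¬L(z) ∨ L(x) ∧ J(s)) ∧ K(u,u))

Rewrite implications/biconditionals: A → B as ¬A ∨ B.
  ¬(¬(¬(∃v ∃z (¬L(v) ∨ L(z))) ∨ (∀x ∃s (L(x) ∧ J(s)))) ∨ ¬(∀u K(u,u)))
Move each ¬ inward, flipping quantifiers it crosses:
  ((∀v ∀z (L(v) ∧ ¬L(z))) ∨ (∀x ∃s (L(x) ∧ J(s)))) ∧ (∀u K(u,u))
All bound variables are already distinct, so no renaming is needed.
Finally move all quantifiers to the prefix:
  ∀v ∀z ∀x ∃s ∀u ((L(v) ∧ ¬L(z) ∨ L(x) ∧ J(s)) ∧ K(u,u))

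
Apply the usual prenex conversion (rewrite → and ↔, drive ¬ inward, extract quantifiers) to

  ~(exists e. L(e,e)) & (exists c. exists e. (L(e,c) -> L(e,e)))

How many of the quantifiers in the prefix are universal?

First replace A → B with ¬A ∨ B.
  ~(exists e. L(e,e)) & (exists c. exists e. (~L(e,c) | L(e,e)))
Push ¬ through the quantifiers and connectives to reach negation normal form:
  (forall e. ~L(e,e)) & (exists c. exists e. (~L(e,c) | L(e,e)))
Rename bound variables to avoid capture: e↦a.
  (forall e. ~L(e,e)) & (exists c. exists a. (~L(a,c) | L(a,a)))
Extract every quantifier outward, since the variables are now distinct and don't occur free across branches:
  forall e. exists c. exists a. (~L(e,e) & (~L(a,c) | L(a,a)))
The prefix is forall e exists c exists a: 1 universal, 2 existential.

1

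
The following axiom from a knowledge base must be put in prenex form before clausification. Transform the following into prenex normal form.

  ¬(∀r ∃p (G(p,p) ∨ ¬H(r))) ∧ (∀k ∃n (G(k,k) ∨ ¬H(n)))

Drive negations inward (¬∀x A ≡ ∃x ¬A, ¬∃x A ≡ ∀x ¬A, De Morgan for ∧/∨):
  (∃r ∀p (¬G(p,p) ∧ H(r))) ∧ (∀k ∃n (G(k,k) ∨ ¬H(n)))
All bound variables are already distinct, so no renaming is needed.
Finally move all quantifiers to the prefix:
  ∃r ∀p ∀k ∃n (¬G(p,p) ∧ H(r) ∧ (G(k,k) ∨ ¬H(n)))

∃r ∀p ∀k ∃n (¬G(p,p) ∧ H(r) ∧ (G(k,k) ∨ ¬H(n)))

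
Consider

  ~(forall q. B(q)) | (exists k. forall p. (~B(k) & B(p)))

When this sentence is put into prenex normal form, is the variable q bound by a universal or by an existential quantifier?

Drive negations inward (¬∀x A ≡ ∃x ¬A, ¬∃x A ≡ ∀x ¬A, De Morgan for ∧/∨):
  (exists q. ~B(q)) | (exists k. forall p. (~B(k) & B(p)))
All bound variables are already distinct, so no renaming is needed.
Extract every quantifier outward, since the variables are now distinct and don't occur free across branches:
  exists q. exists k. forall p. (~B(q) | ~B(k) & B(p))
The quantifier forall q sits under an odd number of negations, so it flips to exists q.

existential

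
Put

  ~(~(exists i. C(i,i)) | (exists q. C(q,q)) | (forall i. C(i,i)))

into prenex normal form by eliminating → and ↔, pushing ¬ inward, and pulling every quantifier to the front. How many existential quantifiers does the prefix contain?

Push ¬ through the quantifiers and connectives to reach negation normal form:
  (exists i. C(i,i)) & (forall q. ~C(q,q)) & (exists i. ~C(i,i))
Rename bound variables to avoid capture: i↦b.
  (exists i. C(i,i)) & (forall q. ~C(q,q)) & (exists b. ~C(b,b))
Pull the quantifiers to the front (each side's bound variable is not free in the other side):
  exists i. forall q. exists b. (C(i,i) & ~C(q,q) & ~C(b,b))
The prefix is exists i forall q exists b: 1 universal, 2 existential.

2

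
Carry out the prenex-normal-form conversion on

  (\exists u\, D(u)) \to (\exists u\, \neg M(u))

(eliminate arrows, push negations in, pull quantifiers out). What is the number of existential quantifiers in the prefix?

Rewrite implications/biconditionals: A → B as ¬A ∨ B.
  \neg (\exists u\, D(u)) \lor (\exists u\, \neg M(u))
Push ¬ through the quantifiers and connectives to reach negation normal form:
  (\forall u\, \neg D(u)) \lor (\exists u\, \neg M(u))
Standardize variables apart so no two quantifiers bind the same name: u↦c.
  (\forall u\, \neg D(u)) \lor (\exists c\, \neg M(c))
Extract every quantifier outward, since the variables are now distinct and don't occur free across branches:
  \forall u\, \exists c\, (\neg D(u) \lor \neg M(c))
The prefix is \forall u \exists c: 1 universal, 1 existential.

1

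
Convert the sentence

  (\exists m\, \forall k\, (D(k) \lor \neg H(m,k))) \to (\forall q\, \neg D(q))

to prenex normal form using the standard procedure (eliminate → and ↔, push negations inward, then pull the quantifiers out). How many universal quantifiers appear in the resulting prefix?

Rewrite implications/biconditionals: A → B as ¬A ∨ B.
  \neg (\exists m\, \forall k\, (D(k) \lor \neg H(m,k))) \lor (\forall q\, \neg D(q))
Drive negations inward (¬∀x A ≡ ∃x ¬A, ¬∃x A ≡ ∀x ¬A, De Morgan for ∧/∨):
  (\forall m\, \exists k\, (\neg D(k) \land H(m,k))) \lor (\forall q\, \neg D(q))
All bound variables are already distinct, so no renaming is needed.
Finally move all quantifiers to the prefix:
  \forall m\, \exists k\, \forall q\, (\neg D(k) \land H(m,k) \lor \neg D(q))
The prefix is \forall m \exists k \forall q: 2 universal, 1 existential.

2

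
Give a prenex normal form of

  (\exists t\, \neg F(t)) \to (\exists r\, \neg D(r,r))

\forall t\, \exists r\, (F(t) \lor \neg D(r,r))

Eliminate → and ↔ using ¬ and ∨.
  \neg (\exists t\, \neg F(t)) \lor (\exists r\, \neg D(r,r))
Move each ¬ inward, flipping quantifiers it crosses:
  (\forall t\, F(t)) \lor (\exists r\, \neg D(r,r))
Pull the quantifiers to the front (each side's bound variable is not free in the other side):
  \forall t\, \exists r\, (F(t) \lor \neg D(r,r))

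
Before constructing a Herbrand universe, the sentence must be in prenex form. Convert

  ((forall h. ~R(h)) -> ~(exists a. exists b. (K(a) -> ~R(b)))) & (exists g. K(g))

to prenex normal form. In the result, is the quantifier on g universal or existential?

existential

Rewrite implications/biconditionals: A → B as ¬A ∨ B.
  (~(forall h. ~R(h)) | ~(exists a. exists b. (~K(a) | ~R(b)))) & (exists g. K(g))
Drive negations inward (¬∀x A ≡ ∃x ¬A, ¬∃x A ≡ ∀x ¬A, De Morgan for ∧/∨):
  ((exists h. R(h)) | (forall a. forall b. (K(a) & R(b)))) & (exists g. K(g))
All bound variables are already distinct, so no renaming is needed.
Pull the quantifiers to the front (each side's bound variable is not free in the other side):
  exists h. forall a. forall b. exists g. ((R(h) | K(a) & R(b)) & K(g))
The quantifier exists g sits under an even number of negations (counting the antecedent side of each →), so it remains existential.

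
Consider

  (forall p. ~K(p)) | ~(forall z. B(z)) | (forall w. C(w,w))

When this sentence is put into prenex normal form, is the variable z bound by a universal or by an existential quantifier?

existential

Push ¬ through the quantifiers and connectives to reach negation normal form:
  (forall p. ~K(p)) | (exists z. ~B(z)) | (forall w. C(w,w))
All bound variables are already distinct, so no renaming is needed.
Pull the quantifiers to the front (each side's bound variable is not free in the other side):
  forall p. exists z. forall w. (~K(p) | ~B(z) | C(w,w))
The quantifier forall z sits under an odd number of negations, so it flips to exists z.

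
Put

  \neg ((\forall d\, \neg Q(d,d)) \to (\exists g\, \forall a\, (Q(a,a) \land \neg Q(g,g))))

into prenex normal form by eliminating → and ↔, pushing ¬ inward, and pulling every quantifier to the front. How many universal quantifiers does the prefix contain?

First replace A → B with ¬A ∨ B.
  \neg (\neg (\forall d\, \neg Q(d,d)) \lor (\exists g\, \forall a\, (Q(a,a) \land \neg Q(g,g))))
Push ¬ through the quantifiers and connectives to reach negation normal form:
  (\forall d\, \neg Q(d,d)) \land (\forall g\, \exists a\, (\neg Q(a,a) \lor Q(g,g)))
All bound variables are already distinct, so no renaming is needed.
Finally move all quantifiers to the prefix:
  \forall d\, \forall g\, \exists a\, (\neg Q(d,d) \land (\neg Q(a,a) \lor Q(g,g)))
The prefix is \forall d \forall g \exists a: 2 universal, 1 existential.

2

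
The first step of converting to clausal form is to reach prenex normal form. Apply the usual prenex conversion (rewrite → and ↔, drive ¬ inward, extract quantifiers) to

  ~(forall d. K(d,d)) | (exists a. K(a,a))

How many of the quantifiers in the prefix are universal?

0

Push ¬ through the quantifiers and connectives to reach negation normal form:
  (exists d. ~K(d,d)) | (exists a. K(a,a))
All bound variables are already distinct, so no renaming is needed.
Extract every quantifier outward, since the variables are now distinct and don't occur free across branches:
  exists d. exists a. (~K(d,d) | K(a,a))
The prefix is exists d exists a: 0 universal, 2 existential.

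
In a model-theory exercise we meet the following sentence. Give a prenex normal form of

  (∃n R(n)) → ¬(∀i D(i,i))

∀n ∃i (¬R(n) ∨ ¬D(i,i))

Eliminate → and ↔ using ¬ and ∨.
  ¬(∃n R(n)) ∨ ¬(∀i D(i,i))
Drive negations inward (¬∀x A ≡ ∃x ¬A, ¬∃x A ≡ ∀x ¬A, De Morgan for ∧/∨):
  (∀n ¬R(n)) ∨ (∃i ¬D(i,i))
Finally move all quantifiers to the prefix:
  ∀n ∃i (¬R(n) ∨ ¬D(i,i))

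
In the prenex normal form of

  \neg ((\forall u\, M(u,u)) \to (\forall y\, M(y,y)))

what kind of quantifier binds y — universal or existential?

existential

First replace A → B with ¬A ∨ B.
  \neg (\neg (\forall u\, M(u,u)) \lor (\forall y\, M(y,y)))
Push ¬ through the quantifiers and connectives to reach negation normal form:
  (\forall u\, M(u,u)) \land (\exists y\, \neg M(y,y))
All bound variables are already distinct, so no renaming is needed.
Pull the quantifiers to the front (each side's bound variable is not free in the other side):
  \forall u\, \exists y\, (M(u,u) \land \neg M(y,y))
The quantifier \forall y sits under an odd number of negations (counting the antecedent side of each →), so it flips to \exists y.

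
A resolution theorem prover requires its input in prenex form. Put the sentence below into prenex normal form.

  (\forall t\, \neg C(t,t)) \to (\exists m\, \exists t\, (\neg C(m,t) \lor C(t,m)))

\exists t\, \exists m\, \exists y\, (C(t,t) \lor \neg C(m,y) \lor C(y,m))

Rewrite implications/biconditionals: A → B as ¬A ∨ B.
  \neg (\forall t\, \neg C(t,t)) \lor (\exists m\, \exists t\, (\neg C(m,t) \lor C(t,m)))
Move each ¬ inward, flipping quantifiers it crosses:
  (\exists t\, C(t,t)) \lor (\exists m\, \exists t\, (\neg C(m,t) \lor C(t,m)))
Standardize variables apart so no two quantifiers bind the same name: t↦y.
  (\exists t\, C(t,t)) \lor (\exists m\, \exists y\, (\neg C(m,y) \lor C(y,m)))
Extract every quantifier outward, since the variables are now distinct and don't occur free across branches:
  \exists t\, \exists m\, \exists y\, (C(t,t) \lor \neg C(m,y) \lor C(y,m))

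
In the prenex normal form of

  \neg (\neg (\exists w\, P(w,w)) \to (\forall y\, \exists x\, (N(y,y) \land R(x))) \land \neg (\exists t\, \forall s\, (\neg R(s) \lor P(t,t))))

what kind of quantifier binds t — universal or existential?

existential

First replace A → B with ¬A ∨ B.
  \neg (\neg \neg (\exists w\, P(w,w)) \lor (\forall y\, \exists x\, (N(y,y) \land R(x))) \land \neg (\exists t\, \forall s\, (\neg R(s) \lor P(t,t))))
Drive negations inward (¬∀x A ≡ ∃x ¬A, ¬∃x A ≡ ∀x ¬A, De Morgan for ∧/∨):
  (\forall w\, \neg P(w,w)) \land ((\exists y\, \forall x\, (\neg N(y,y) \lor \neg R(x))) \lor (\exists t\, \forall s\, (\neg R(s) \lor P(t,t))))
Extract every quantifier outward, since the variables are now distinct and don't occur free across branches:
  \forall w\, \exists y\, \forall x\, \exists t\, \forall s\, (\neg P(w,w) \land (\neg N(y,y) \lor \neg R(x) \lor \neg R(s) \lor P(t,t)))
The quantifier \exists t sits under an even number of negations (counting the antecedent side of each →), so it remains existential.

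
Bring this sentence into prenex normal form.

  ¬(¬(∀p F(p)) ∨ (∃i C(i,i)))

Push ¬ through the quantifiers and connectives to reach negation normal form:
  (∀p F(p)) ∧ (∀i ¬C(i,i))
Finally move all quantifiers to the prefix:
  ∀p ∀i (F(p) ∧ ¬C(i,i))

∀p ∀i (F(p) ∧ ¬C(i,i))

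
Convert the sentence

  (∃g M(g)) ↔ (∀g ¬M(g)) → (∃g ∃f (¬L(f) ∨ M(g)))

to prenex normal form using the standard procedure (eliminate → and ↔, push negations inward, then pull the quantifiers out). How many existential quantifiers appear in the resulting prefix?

4

Rewrite implications/biconditionals: A → B as ¬A ∨ B; A ↔ B as (¬A ∨ B) ∧ (¬B ∨ A).
  (¬(∃g M(g)) ∨ ¬(∀g ¬M(g)) ∨ (∃g ∃f (¬L(f) ∨ M(g)))) ∧ (¬(¬(∀g ¬M(g)) ∨ (∃g ∃f (¬L(f) ∨ M(g)))) ∨ (∃g M(g)))
Move each ¬ inward, flipping quantifiers it crosses:
  ((∀g ¬M(g)) ∨ (∃g M(g)) ∨ (∃g ∃f (¬L(f) ∨ M(g)))) ∧ ((∀g ¬M(g)) ∧ (∀g ∀f (L(f) ∧ ¬M(g))) ∨ (∃g M(g)))
Rename bound variables to avoid capture: g↦y1, g↦v, g↦s, g↦b, f↦w, g↦r.
  ((∀g ¬M(g)) ∨ (∃y1 M(y1)) ∨ (∃v ∃f (¬L(f) ∨ M(v)))) ∧ ((∀s ¬M(s)) ∧ (∀b ∀w (L(w) ∧ ¬M(b))) ∨ (∃r M(r)))
Extract every quantifier outward, since the variables are now distinct and don't occur free across branches:
  ∀g ∃y1 ∃v ∃f ∀s ∀b ∀w ∃r ((¬M(g) ∨ M(y1) ∨ ¬L(f) ∨ M(v)) ∧ (¬M(s) ∧ L(w) ∧ ¬M(b) ∨ M(r)))
The prefix is ∀g ∃y1 ∃v ∃f ∀s ∀b ∀w ∃r: 4 universal, 4 existential.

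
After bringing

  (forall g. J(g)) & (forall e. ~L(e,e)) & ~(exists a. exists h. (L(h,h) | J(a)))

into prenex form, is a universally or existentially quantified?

universal

Move each ¬ inward, flipping quantifiers it crosses:
  (forall g. J(g)) & (forall e. ~L(e,e)) & (forall a. forall h. (~L(h,h) & ~J(a)))
Pull the quantifiers to the front (each side's bound variable is not free in the other side):
  forall g. forall e. forall a. forall h. (J(g) & ~L(e,e) & ~L(h,h) & ~J(a))
The quantifier exists a sits under an odd number of negations, so it flips to forall a.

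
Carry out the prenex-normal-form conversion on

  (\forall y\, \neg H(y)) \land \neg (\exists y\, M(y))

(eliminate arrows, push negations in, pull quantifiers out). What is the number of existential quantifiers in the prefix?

0

Push ¬ through the quantifiers and connectives to reach negation normal form:
  (\forall y\, \neg H(y)) \land (\forall y\, \neg M(y))
Give each quantifier a distinct variable: y↦z1.
  (\forall y\, \neg H(y)) \land (\forall z1\, \neg M(z1))
Finally move all quantifiers to the prefix:
  \forall y\, \forall z1\, (\neg H(y) \land \neg M(z1))
The prefix is \forall y \forall z1: 2 universal, 0 existential.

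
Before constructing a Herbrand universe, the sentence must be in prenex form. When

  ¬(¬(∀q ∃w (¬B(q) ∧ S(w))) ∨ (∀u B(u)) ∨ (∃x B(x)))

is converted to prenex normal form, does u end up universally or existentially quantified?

existential

Push ¬ through the quantifiers and connectives to reach negation normal form:
  (∀q ∃w (¬B(q) ∧ S(w))) ∧ (∃u ¬B(u)) ∧ (∀x ¬B(x))
All bound variables are already distinct, so no renaming is needed.
Extract every quantifier outward, since the variables are now distinct and don't occur free across branches:
  ∀q ∃w ∃u ∀x (¬B(q) ∧ S(w) ∧ ¬B(u) ∧ ¬B(x))
The quantifier ∀u sits under an odd number of negations, so it flips to ∃u.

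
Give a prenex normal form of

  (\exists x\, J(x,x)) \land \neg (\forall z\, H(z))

\exists x\, \exists z\, (J(x,x) \land \neg H(z))

Drive negations inward (¬∀x A ≡ ∃x ¬A, ¬∃x A ≡ ∀x ¬A, De Morgan for ∧/∨):
  (\exists x\, J(x,x)) \land (\exists z\, \neg H(z))
All bound variables are already distinct, so no renaming is needed.
Finally move all quantifiers to the prefix:
  \exists x\, \exists z\, (J(x,x) \land \neg H(z))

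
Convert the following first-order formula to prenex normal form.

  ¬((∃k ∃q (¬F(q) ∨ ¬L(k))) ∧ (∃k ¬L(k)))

Move each ¬ inward, flipping quantifiers it crosses:
  (∀k ∀q (F(q) ∧ L(k))) ∨ (∀k L(k))
Rename bound variables to avoid capture: k↦y.
  (∀k ∀q (F(q) ∧ L(k))) ∨ (∀y L(y))
Extract every quantifier outward, since the variables are now distinct and don't occur free across branches:
  ∀k ∀q ∀y (F(q) ∧ L(k) ∨ L(y))

∀k ∀q ∀y (F(q) ∧ L(k) ∨ L(y))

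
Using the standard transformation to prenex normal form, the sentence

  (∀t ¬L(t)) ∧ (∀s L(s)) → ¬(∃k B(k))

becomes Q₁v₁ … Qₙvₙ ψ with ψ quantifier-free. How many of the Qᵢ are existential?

First replace A → B with ¬A ∨ B.
  ¬((∀t ¬L(t)) ∧ (∀s L(s))) ∨ ¬(∃k B(k))
Move each ¬ inward, flipping quantifiers it crosses:
  (∃t L(t)) ∨ (∃s ¬L(s)) ∨ (∀k ¬B(k))
Extract every quantifier outward, since the variables are now distinct and don't occur free across branches:
  ∃t ∃s ∀k (L(t) ∨ ¬L(s) ∨ ¬B(k))
The prefix is ∃t ∃s ∀k: 1 universal, 2 existential.

2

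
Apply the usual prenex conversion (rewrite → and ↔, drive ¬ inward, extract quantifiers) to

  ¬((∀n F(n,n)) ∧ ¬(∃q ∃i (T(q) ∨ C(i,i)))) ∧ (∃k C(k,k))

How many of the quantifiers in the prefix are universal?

Push ¬ through the quantifiers and connectives to reach negation normal form:
  ((∃n ¬F(n,n)) ∨ (∃q ∃i (T(q) ∨ C(i,i)))) ∧ (∃k C(k,k))
Finally move all quantifiers to the prefix:
  ∃n ∃q ∃i ∃k ((¬F(n,n) ∨ T(q) ∨ C(i,i)) ∧ C(k,k))
The prefix is ∃n ∃q ∃i ∃k: 0 universal, 4 existential.

0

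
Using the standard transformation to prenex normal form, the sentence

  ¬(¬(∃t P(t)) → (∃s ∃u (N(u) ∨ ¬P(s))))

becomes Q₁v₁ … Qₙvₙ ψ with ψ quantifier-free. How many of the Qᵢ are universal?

Rewrite implications/biconditionals: A → B as ¬A ∨ B.
  ¬(¬¬(∃t P(t)) ∨ (∃s ∃u (N(u) ∨ ¬P(s))))
Push ¬ through the quantifiers and connectives to reach negation normal form:
  (∀t ¬P(t)) ∧ (∀s ∀u (¬N(u) ∧ P(s)))
All bound variables are already distinct, so no renaming is needed.
Extract every quantifier outward, since the variables are now distinct and don't occur free across branches:
  ∀t ∀s ∀u (¬P(t) ∧ ¬N(u) ∧ P(s))
The prefix is ∀t ∀s ∀u: 3 universal, 0 existential.

3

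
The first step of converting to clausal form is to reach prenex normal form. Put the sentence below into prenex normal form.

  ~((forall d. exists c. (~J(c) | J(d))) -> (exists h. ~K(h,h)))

forall d. exists c. forall h. ((~J(c) | J(d)) & K(h,h))

Rewrite implications/biconditionals: A → B as ¬A ∨ B.
  ~(~(forall d. exists c. (~J(c) | J(d))) | (exists h. ~K(h,h)))
Drive negations inward (¬∀x A ≡ ∃x ¬A, ¬∃x A ≡ ∀x ¬A, De Morgan for ∧/∨):
  (forall d. exists c. (~J(c) | J(d))) & (forall h. K(h,h))
All bound variables are already distinct, so no renaming is needed.
Finally move all quantifiers to the prefix:
  forall d. exists c. forall h. ((~J(c) | J(d)) & K(h,h))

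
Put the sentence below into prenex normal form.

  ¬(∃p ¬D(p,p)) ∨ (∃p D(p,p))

∀p ∃v (D(p,p) ∨ D(v,v))

Push ¬ through the quantifiers and connectives to reach negation normal form:
  (∀p D(p,p)) ∨ (∃p D(p,p))
Rename bound variables to avoid capture: p↦v.
  (∀p D(p,p)) ∨ (∃v D(v,v))
Finally move all quantifiers to the prefix:
  ∀p ∃v (D(p,p) ∨ D(v,v))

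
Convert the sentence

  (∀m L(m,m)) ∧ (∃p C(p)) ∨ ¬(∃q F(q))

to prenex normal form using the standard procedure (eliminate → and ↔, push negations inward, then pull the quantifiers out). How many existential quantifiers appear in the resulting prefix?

1

Drive negations inward (¬∀x A ≡ ∃x ¬A, ¬∃x A ≡ ∀x ¬A, De Morgan for ∧/∨):
  (∀m L(m,m)) ∧ (∃p C(p)) ∨ (∀q ¬F(q))
Finally move all quantifiers to the prefix:
  ∀m ∃p ∀q (L(m,m) ∧ C(p) ∨ ¬F(q))
The prefix is ∀m ∃p ∀q: 2 universal, 1 existential.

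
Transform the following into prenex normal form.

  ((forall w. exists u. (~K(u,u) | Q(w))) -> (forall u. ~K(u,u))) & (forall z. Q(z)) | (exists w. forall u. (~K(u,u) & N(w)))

exists w. forall u. forall y1. forall z. exists y. forall t. ((K(u,u) & ~Q(w) | ~K(y1,y1)) & Q(z) | ~K(t,t) & N(y))

Eliminate → and ↔ using ¬ and ∨.
  (~(forall w. exists u. (~K(u,u) | Q(w))) | (forall u. ~K(u,u))) & (forall z. Q(z)) | (exists w. forall u. (~K(u,u) & N(w)))
Push ¬ through the quantifiers and connectives to reach negation normal form:
  ((exists w. forall u. (K(u,u) & ~Q(w))) | (forall u. ~K(u,u))) & (forall z. Q(z)) | (exists w. forall u. (~K(u,u) & N(w)))
Rename bound variables to avoid capture: u↦y1, w↦y, u↦t.
  ((exists w. forall u. (K(u,u) & ~Q(w))) | (forall y1. ~K(y1,y1))) & (forall z. Q(z)) | (exists y. forall t. (~K(t,t) & N(y)))
Finally move all quantifiers to the prefix:
  exists w. forall u. forall y1. forall z. exists y. forall t. ((K(u,u) & ~Q(w) | ~K(y1,y1)) & Q(z) | ~K(t,t) & N(y))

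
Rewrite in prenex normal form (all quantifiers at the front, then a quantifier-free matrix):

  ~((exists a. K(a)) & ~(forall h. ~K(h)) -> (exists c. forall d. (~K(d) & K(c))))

Rewrite implications/biconditionals: A → B as ¬A ∨ B.
  ~(~((exists a. K(a)) & ~(forall h. ~K(h))) | (exists c. forall d. (~K(d) & K(c))))
Drive negations inward (¬∀x A ≡ ∃x ¬A, ¬∃x A ≡ ∀x ¬A, De Morgan for ∧/∨):
  (exists a. K(a)) & (exists h. K(h)) & (forall c. exists d. (K(d) | ~K(c)))
Extract every quantifier outward, since the variables are now distinct and don't occur free across branches:
  exists a. exists h. forall c. exists d. (K(a) & K(h) & (K(d) | ~K(c)))

exists a. exists h. forall c. exists d. (K(a) & K(h) & (K(d) | ~K(c)))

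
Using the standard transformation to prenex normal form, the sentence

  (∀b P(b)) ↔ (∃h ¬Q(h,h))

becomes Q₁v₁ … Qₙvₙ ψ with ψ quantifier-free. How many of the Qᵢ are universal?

2

Rewrite implications/biconditionals: A → B as ¬A ∨ B; A ↔ B as (¬A ∨ B) ∧ (¬B ∨ A).
  (¬(∀b P(b)) ∨ (∃h ¬Q(h,h))) ∧ (¬(∃h ¬Q(h,h)) ∨ (∀b P(b)))
Move each ¬ inward, flipping quantifiers it crosses:
  ((∃b ¬P(b)) ∨ (∃h ¬Q(h,h))) ∧ ((∀h Q(h,h)) ∨ (∀b P(b)))
Give each quantifier a distinct variable: h↦z, b↦w.
  ((∃b ¬P(b)) ∨ (∃h ¬Q(h,h))) ∧ ((∀z Q(z,z)) ∨ (∀w P(w)))
Extract every quantifier outward, since the variables are now distinct and don't occur free across branches:
  ∃b ∃h ∀z ∀w ((¬P(b) ∨ ¬Q(h,h)) ∧ (Q(z,z) ∨ P(w)))
The prefix is ∃b ∃h ∀z ∀w: 2 universal, 2 existential.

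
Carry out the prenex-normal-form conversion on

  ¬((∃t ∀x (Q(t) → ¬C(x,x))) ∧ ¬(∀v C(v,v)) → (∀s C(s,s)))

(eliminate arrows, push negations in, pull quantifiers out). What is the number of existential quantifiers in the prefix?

Rewrite implications/biconditionals: A → B as ¬A ∨ B.
  ¬(¬((∃t ∀x (¬Q(t) ∨ ¬C(x,x))) ∧ ¬(∀v C(v,v))) ∨ (∀s C(s,s)))
Move each ¬ inward, flipping quantifiers it crosses:
  (∃t ∀x (¬Q(t) ∨ ¬C(x,x))) ∧ (∃v ¬C(v,v)) ∧ (∃s ¬C(s,s))
All bound variables are already distinct, so no renaming is needed.
Finally move all quantifiers to the prefix:
  ∃t ∀x ∃v ∃s ((¬Q(t) ∨ ¬C(x,x)) ∧ ¬C(v,v) ∧ ¬C(s,s))
The prefix is ∃t ∀x ∃v ∃s: 1 universal, 3 existential.

3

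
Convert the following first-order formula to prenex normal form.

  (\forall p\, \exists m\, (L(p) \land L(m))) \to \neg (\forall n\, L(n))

Eliminate → and ↔ using ¬ and ∨.
  \neg (\forall p\, \exists m\, (L(p) \land L(m))) \lor \neg (\forall n\, L(n))
Push ¬ through the quantifiers and connectives to reach negation normal form:
  (\exists p\, \forall m\, (\neg L(p) \lor \neg L(m))) \lor (\exists n\, \neg L(n))
All bound variables are already distinct, so no renaming is needed.
Finally move all quantifiers to the prefix:
  \exists p\, \forall m\, \exists n\, (\neg L(p) \lor \neg L(m) \lor \neg L(n))

\exists p\, \forall m\, \exists n\, (\neg L(p) \lor \neg L(m) \lor \neg L(n))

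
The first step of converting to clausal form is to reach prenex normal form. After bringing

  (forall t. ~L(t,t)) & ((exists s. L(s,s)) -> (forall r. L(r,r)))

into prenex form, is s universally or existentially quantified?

First replace A → B with ¬A ∨ B.
  (forall t. ~L(t,t)) & (~(exists s. L(s,s)) | (forall r. L(r,r)))
Drive negations inward (¬∀x A ≡ ∃x ¬A, ¬∃x A ≡ ∀x ¬A, De Morgan for ∧/∨):
  (forall t. ~L(t,t)) & ((forall s. ~L(s,s)) | (forall r. L(r,r)))
Extract every quantifier outward, since the variables are now distinct and don't occur free across branches:
  forall t. forall s. forall r. (~L(t,t) & (~L(s,s) | L(r,r)))
The quantifier exists s sits under an odd number of negations (counting the antecedent side of each →), so it flips to forall s.

universal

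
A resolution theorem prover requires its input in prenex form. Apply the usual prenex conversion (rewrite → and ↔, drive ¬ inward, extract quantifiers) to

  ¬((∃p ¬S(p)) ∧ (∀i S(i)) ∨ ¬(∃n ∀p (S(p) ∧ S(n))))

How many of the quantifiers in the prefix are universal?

2

Drive negations inward (¬∀x A ≡ ∃x ¬A, ¬∃x A ≡ ∀x ¬A, De Morgan for ∧/∨):
  ((∀p S(p)) ∨ (∃i ¬S(i))) ∧ (∃n ∀p (S(p) ∧ S(n)))
Give each quantifier a distinct variable: p↦x.
  ((∀p S(p)) ∨ (∃i ¬S(i))) ∧ (∃n ∀x (S(x) ∧ S(n)))
Finally move all quantifiers to the prefix:
  ∀p ∃i ∃n ∀x ((S(p) ∨ ¬S(i)) ∧ S(x) ∧ S(n))
The prefix is ∀p ∃i ∃n ∀x: 2 universal, 2 existential.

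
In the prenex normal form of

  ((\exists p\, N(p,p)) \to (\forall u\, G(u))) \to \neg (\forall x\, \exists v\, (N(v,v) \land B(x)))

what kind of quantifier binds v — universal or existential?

Eliminate → and ↔ using ¬ and ∨.
  \neg (\neg (\exists p\, N(p,p)) \lor (\forall u\, G(u))) \lor \neg (\forall x\, \exists v\, (N(v,v) \land B(x)))
Push ¬ through the quantifiers and connectives to reach negation normal form:
  (\exists p\, N(p,p)) \land (\exists u\, \neg G(u)) \lor (\exists x\, \forall v\, (\neg N(v,v) \lor \neg B(x)))
All bound variables are already distinct, so no renaming is needed.
Extract every quantifier outward, since the variables are now distinct and don't occur free across branches:
  \exists p\, \exists u\, \exists x\, \forall v\, (N(p,p) \land \neg G(u) \lor \neg N(v,v) \lor \neg B(x))
The quantifier \exists v sits under an odd number of negations (counting the antecedent side of each →), so it flips to \forall v.

universal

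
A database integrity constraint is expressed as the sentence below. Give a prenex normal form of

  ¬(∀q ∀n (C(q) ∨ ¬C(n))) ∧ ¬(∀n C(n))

Push ¬ through the quantifiers and connectives to reach negation normal form:
  (∃q ∃n (¬C(q) ∧ C(n))) ∧ (∃n ¬C(n))
Give each quantifier a distinct variable: n↦a.
  (∃q ∃n (¬C(q) ∧ C(n))) ∧ (∃a ¬C(a))
Pull the quantifiers to the front (each side's bound variable is not free in the other side):
  ∃q ∃n ∃a (¬C(q) ∧ C(n) ∧ ¬C(a))

∃q ∃n ∃a (¬C(q) ∧ C(n) ∧ ¬C(a))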